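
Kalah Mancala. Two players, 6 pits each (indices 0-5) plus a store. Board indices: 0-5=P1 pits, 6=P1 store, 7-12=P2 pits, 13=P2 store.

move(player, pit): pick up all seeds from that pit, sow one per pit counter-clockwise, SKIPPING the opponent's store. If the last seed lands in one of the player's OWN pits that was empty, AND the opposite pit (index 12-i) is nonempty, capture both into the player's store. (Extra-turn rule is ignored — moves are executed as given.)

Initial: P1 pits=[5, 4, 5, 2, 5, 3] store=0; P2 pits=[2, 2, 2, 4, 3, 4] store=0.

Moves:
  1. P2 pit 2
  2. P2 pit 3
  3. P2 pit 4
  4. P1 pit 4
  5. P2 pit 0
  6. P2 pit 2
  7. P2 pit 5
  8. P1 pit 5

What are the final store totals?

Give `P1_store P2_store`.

Answer: 2 17

Derivation:
Move 1: P2 pit2 -> P1=[5,4,5,2,5,3](0) P2=[2,2,0,5,4,4](0)
Move 2: P2 pit3 -> P1=[6,5,5,2,5,3](0) P2=[2,2,0,0,5,5](1)
Move 3: P2 pit4 -> P1=[7,6,6,2,5,3](0) P2=[2,2,0,0,0,6](2)
Move 4: P1 pit4 -> P1=[7,6,6,2,0,4](1) P2=[3,3,1,0,0,6](2)
Move 5: P2 pit0 -> P1=[7,6,0,2,0,4](1) P2=[0,4,2,0,0,6](9)
Move 6: P2 pit2 -> P1=[7,0,0,2,0,4](1) P2=[0,4,0,1,0,6](16)
Move 7: P2 pit5 -> P1=[8,1,1,3,1,4](1) P2=[0,4,0,1,0,0](17)
Move 8: P1 pit5 -> P1=[8,1,1,3,1,0](2) P2=[1,5,1,1,0,0](17)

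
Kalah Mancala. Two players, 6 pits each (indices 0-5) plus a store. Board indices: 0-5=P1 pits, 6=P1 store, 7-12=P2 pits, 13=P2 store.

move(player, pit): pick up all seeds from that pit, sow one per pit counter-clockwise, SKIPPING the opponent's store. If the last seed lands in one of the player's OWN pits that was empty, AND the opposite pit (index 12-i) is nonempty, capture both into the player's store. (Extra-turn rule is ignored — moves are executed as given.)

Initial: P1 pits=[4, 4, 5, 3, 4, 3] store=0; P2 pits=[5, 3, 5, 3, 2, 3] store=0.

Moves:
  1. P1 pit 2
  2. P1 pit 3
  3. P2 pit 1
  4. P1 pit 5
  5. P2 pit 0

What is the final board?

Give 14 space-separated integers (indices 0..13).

Move 1: P1 pit2 -> P1=[4,4,0,4,5,4](1) P2=[6,3,5,3,2,3](0)
Move 2: P1 pit3 -> P1=[4,4,0,0,6,5](2) P2=[7,3,5,3,2,3](0)
Move 3: P2 pit1 -> P1=[4,4,0,0,6,5](2) P2=[7,0,6,4,3,3](0)
Move 4: P1 pit5 -> P1=[4,4,0,0,6,0](3) P2=[8,1,7,5,3,3](0)
Move 5: P2 pit0 -> P1=[5,5,0,0,6,0](3) P2=[0,2,8,6,4,4](1)

Answer: 5 5 0 0 6 0 3 0 2 8 6 4 4 1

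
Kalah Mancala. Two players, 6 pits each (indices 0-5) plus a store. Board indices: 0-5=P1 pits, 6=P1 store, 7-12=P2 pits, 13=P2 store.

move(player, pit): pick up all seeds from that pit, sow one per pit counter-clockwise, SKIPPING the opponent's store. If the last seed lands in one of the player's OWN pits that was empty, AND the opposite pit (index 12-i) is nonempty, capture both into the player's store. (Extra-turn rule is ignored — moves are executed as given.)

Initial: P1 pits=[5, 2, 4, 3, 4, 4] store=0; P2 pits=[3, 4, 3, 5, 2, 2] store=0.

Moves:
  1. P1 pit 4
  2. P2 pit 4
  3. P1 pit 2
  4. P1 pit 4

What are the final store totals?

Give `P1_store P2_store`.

Move 1: P1 pit4 -> P1=[5,2,4,3,0,5](1) P2=[4,5,3,5,2,2](0)
Move 2: P2 pit4 -> P1=[5,2,4,3,0,5](1) P2=[4,5,3,5,0,3](1)
Move 3: P1 pit2 -> P1=[5,2,0,4,1,6](2) P2=[4,5,3,5,0,3](1)
Move 4: P1 pit4 -> P1=[5,2,0,4,0,7](2) P2=[4,5,3,5,0,3](1)

Answer: 2 1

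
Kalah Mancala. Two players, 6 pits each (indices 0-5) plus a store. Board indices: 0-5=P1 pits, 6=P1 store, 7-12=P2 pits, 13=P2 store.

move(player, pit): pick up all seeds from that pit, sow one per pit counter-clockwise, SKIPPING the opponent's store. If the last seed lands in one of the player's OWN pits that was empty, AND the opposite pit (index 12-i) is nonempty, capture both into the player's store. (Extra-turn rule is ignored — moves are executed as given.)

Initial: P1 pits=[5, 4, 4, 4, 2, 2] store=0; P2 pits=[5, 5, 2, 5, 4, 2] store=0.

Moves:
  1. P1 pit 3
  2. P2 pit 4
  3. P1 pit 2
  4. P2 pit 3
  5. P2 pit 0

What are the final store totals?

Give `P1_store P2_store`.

Move 1: P1 pit3 -> P1=[5,4,4,0,3,3](1) P2=[6,5,2,5,4,2](0)
Move 2: P2 pit4 -> P1=[6,5,4,0,3,3](1) P2=[6,5,2,5,0,3](1)
Move 3: P1 pit2 -> P1=[6,5,0,1,4,4](2) P2=[6,5,2,5,0,3](1)
Move 4: P2 pit3 -> P1=[7,6,0,1,4,4](2) P2=[6,5,2,0,1,4](2)
Move 5: P2 pit0 -> P1=[7,6,0,1,4,4](2) P2=[0,6,3,1,2,5](3)

Answer: 2 3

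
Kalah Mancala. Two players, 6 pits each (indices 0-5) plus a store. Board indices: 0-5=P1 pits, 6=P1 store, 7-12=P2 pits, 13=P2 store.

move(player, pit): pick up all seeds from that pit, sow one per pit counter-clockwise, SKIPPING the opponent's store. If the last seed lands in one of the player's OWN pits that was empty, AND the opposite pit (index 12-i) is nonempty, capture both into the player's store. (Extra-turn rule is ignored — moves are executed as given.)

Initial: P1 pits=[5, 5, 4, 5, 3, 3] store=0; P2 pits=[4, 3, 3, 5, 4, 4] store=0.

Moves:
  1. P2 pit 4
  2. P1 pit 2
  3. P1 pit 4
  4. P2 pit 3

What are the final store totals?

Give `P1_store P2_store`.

Answer: 2 2

Derivation:
Move 1: P2 pit4 -> P1=[6,6,4,5,3,3](0) P2=[4,3,3,5,0,5](1)
Move 2: P1 pit2 -> P1=[6,6,0,6,4,4](1) P2=[4,3,3,5,0,5](1)
Move 3: P1 pit4 -> P1=[6,6,0,6,0,5](2) P2=[5,4,3,5,0,5](1)
Move 4: P2 pit3 -> P1=[7,7,0,6,0,5](2) P2=[5,4,3,0,1,6](2)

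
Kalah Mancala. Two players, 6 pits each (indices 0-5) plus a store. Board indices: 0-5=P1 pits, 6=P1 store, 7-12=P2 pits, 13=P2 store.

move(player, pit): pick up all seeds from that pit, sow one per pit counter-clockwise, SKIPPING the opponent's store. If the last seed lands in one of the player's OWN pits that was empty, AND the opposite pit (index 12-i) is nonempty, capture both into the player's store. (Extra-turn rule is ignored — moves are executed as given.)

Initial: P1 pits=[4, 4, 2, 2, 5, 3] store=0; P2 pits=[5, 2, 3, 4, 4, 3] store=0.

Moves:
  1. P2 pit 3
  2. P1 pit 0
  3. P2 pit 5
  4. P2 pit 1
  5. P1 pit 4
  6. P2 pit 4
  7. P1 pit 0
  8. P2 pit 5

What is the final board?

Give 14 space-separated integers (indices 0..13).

Answer: 0 8 2 3 0 5 1 6 1 5 1 0 0 9

Derivation:
Move 1: P2 pit3 -> P1=[5,4,2,2,5,3](0) P2=[5,2,3,0,5,4](1)
Move 2: P1 pit0 -> P1=[0,5,3,3,6,4](0) P2=[5,2,3,0,5,4](1)
Move 3: P2 pit5 -> P1=[1,6,4,3,6,4](0) P2=[5,2,3,0,5,0](2)
Move 4: P2 pit1 -> P1=[1,6,0,3,6,4](0) P2=[5,0,4,0,5,0](7)
Move 5: P1 pit4 -> P1=[1,6,0,3,0,5](1) P2=[6,1,5,1,5,0](7)
Move 6: P2 pit4 -> P1=[2,7,1,3,0,5](1) P2=[6,1,5,1,0,1](8)
Move 7: P1 pit0 -> P1=[0,8,2,3,0,5](1) P2=[6,1,5,1,0,1](8)
Move 8: P2 pit5 -> P1=[0,8,2,3,0,5](1) P2=[6,1,5,1,0,0](9)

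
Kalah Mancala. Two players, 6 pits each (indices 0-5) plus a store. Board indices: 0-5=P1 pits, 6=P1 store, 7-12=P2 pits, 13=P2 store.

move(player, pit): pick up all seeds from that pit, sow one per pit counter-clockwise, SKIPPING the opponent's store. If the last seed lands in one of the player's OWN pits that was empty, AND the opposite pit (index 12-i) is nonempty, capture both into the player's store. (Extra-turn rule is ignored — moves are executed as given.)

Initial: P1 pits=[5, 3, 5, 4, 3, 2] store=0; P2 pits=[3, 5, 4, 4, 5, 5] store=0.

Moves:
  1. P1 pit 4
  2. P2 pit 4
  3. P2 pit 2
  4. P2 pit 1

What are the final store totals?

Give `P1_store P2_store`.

Answer: 1 3

Derivation:
Move 1: P1 pit4 -> P1=[5,3,5,4,0,3](1) P2=[4,5,4,4,5,5](0)
Move 2: P2 pit4 -> P1=[6,4,6,4,0,3](1) P2=[4,5,4,4,0,6](1)
Move 3: P2 pit2 -> P1=[6,4,6,4,0,3](1) P2=[4,5,0,5,1,7](2)
Move 4: P2 pit1 -> P1=[6,4,6,4,0,3](1) P2=[4,0,1,6,2,8](3)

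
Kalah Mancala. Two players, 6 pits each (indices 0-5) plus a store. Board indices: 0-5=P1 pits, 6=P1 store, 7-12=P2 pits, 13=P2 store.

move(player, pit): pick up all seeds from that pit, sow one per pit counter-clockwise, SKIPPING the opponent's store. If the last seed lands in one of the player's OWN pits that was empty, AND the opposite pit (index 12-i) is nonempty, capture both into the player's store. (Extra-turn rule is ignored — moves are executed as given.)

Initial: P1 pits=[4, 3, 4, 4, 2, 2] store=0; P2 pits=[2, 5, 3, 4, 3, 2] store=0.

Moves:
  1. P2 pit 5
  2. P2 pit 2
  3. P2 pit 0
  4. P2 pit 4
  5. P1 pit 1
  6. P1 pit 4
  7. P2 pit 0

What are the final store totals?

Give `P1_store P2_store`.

Answer: 1 13

Derivation:
Move 1: P2 pit5 -> P1=[5,3,4,4,2,2](0) P2=[2,5,3,4,3,0](1)
Move 2: P2 pit2 -> P1=[0,3,4,4,2,2](0) P2=[2,5,0,5,4,0](7)
Move 3: P2 pit0 -> P1=[0,3,4,0,2,2](0) P2=[0,6,0,5,4,0](12)
Move 4: P2 pit4 -> P1=[1,4,4,0,2,2](0) P2=[0,6,0,5,0,1](13)
Move 5: P1 pit1 -> P1=[1,0,5,1,3,3](0) P2=[0,6,0,5,0,1](13)
Move 6: P1 pit4 -> P1=[1,0,5,1,0,4](1) P2=[1,6,0,5,0,1](13)
Move 7: P2 pit0 -> P1=[1,0,5,1,0,4](1) P2=[0,7,0,5,0,1](13)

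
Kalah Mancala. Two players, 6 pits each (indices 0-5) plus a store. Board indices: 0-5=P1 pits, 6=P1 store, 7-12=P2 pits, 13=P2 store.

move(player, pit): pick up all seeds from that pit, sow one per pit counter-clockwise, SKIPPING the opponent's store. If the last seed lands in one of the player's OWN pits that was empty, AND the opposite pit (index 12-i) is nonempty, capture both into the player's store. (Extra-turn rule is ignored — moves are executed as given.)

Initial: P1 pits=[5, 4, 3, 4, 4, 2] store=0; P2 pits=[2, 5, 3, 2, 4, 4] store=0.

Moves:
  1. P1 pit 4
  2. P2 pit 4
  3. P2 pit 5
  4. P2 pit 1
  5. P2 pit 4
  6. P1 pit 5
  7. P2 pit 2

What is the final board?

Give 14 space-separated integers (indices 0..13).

Answer: 8 6 4 5 0 0 2 4 1 0 4 1 3 4

Derivation:
Move 1: P1 pit4 -> P1=[5,4,3,4,0,3](1) P2=[3,6,3,2,4,4](0)
Move 2: P2 pit4 -> P1=[6,5,3,4,0,3](1) P2=[3,6,3,2,0,5](1)
Move 3: P2 pit5 -> P1=[7,6,4,5,0,3](1) P2=[3,6,3,2,0,0](2)
Move 4: P2 pit1 -> P1=[8,6,4,5,0,3](1) P2=[3,0,4,3,1,1](3)
Move 5: P2 pit4 -> P1=[8,6,4,5,0,3](1) P2=[3,0,4,3,0,2](3)
Move 6: P1 pit5 -> P1=[8,6,4,5,0,0](2) P2=[4,1,4,3,0,2](3)
Move 7: P2 pit2 -> P1=[8,6,4,5,0,0](2) P2=[4,1,0,4,1,3](4)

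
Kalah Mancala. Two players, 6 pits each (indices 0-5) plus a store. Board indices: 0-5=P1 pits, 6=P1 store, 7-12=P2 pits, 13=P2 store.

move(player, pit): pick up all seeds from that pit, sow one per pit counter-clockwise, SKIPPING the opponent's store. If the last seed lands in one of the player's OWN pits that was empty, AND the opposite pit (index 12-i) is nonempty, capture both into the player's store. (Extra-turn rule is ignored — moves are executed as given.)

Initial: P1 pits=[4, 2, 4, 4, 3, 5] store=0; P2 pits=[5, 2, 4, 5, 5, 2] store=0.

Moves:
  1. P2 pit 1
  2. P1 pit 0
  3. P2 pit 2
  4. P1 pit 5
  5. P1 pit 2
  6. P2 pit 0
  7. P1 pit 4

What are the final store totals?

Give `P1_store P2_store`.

Move 1: P2 pit1 -> P1=[4,2,4,4,3,5](0) P2=[5,0,5,6,5,2](0)
Move 2: P1 pit0 -> P1=[0,3,5,5,4,5](0) P2=[5,0,5,6,5,2](0)
Move 3: P2 pit2 -> P1=[1,3,5,5,4,5](0) P2=[5,0,0,7,6,3](1)
Move 4: P1 pit5 -> P1=[1,3,5,5,4,0](1) P2=[6,1,1,8,6,3](1)
Move 5: P1 pit2 -> P1=[1,3,0,6,5,1](2) P2=[7,1,1,8,6,3](1)
Move 6: P2 pit0 -> P1=[2,3,0,6,5,1](2) P2=[0,2,2,9,7,4](2)
Move 7: P1 pit4 -> P1=[2,3,0,6,0,2](3) P2=[1,3,3,9,7,4](2)

Answer: 3 2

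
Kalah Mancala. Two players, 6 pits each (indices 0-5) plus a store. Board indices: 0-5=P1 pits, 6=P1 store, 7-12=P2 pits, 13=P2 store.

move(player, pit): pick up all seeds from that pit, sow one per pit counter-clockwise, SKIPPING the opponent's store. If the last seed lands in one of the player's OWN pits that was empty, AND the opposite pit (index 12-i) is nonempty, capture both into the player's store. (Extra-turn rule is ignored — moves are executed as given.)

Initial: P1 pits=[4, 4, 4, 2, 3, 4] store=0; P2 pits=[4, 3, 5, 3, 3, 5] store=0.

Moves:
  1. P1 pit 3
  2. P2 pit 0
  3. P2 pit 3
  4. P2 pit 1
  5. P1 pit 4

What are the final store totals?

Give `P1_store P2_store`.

Answer: 1 1

Derivation:
Move 1: P1 pit3 -> P1=[4,4,4,0,4,5](0) P2=[4,3,5,3,3,5](0)
Move 2: P2 pit0 -> P1=[4,4,4,0,4,5](0) P2=[0,4,6,4,4,5](0)
Move 3: P2 pit3 -> P1=[5,4,4,0,4,5](0) P2=[0,4,6,0,5,6](1)
Move 4: P2 pit1 -> P1=[5,4,4,0,4,5](0) P2=[0,0,7,1,6,7](1)
Move 5: P1 pit4 -> P1=[5,4,4,0,0,6](1) P2=[1,1,7,1,6,7](1)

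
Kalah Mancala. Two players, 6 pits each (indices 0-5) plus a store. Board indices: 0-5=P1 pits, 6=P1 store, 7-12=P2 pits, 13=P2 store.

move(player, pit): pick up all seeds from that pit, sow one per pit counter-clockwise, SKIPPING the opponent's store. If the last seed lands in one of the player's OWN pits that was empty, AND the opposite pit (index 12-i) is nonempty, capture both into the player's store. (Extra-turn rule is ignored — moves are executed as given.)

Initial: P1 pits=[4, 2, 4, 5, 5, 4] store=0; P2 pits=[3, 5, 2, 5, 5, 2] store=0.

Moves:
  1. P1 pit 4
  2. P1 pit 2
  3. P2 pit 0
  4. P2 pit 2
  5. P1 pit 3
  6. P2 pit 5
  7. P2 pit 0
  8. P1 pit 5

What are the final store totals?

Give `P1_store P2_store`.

Answer: 4 2

Derivation:
Move 1: P1 pit4 -> P1=[4,2,4,5,0,5](1) P2=[4,6,3,5,5,2](0)
Move 2: P1 pit2 -> P1=[4,2,0,6,1,6](2) P2=[4,6,3,5,5,2](0)
Move 3: P2 pit0 -> P1=[4,2,0,6,1,6](2) P2=[0,7,4,6,6,2](0)
Move 4: P2 pit2 -> P1=[4,2,0,6,1,6](2) P2=[0,7,0,7,7,3](1)
Move 5: P1 pit3 -> P1=[4,2,0,0,2,7](3) P2=[1,8,1,7,7,3](1)
Move 6: P2 pit5 -> P1=[5,3,0,0,2,7](3) P2=[1,8,1,7,7,0](2)
Move 7: P2 pit0 -> P1=[5,3,0,0,2,7](3) P2=[0,9,1,7,7,0](2)
Move 8: P1 pit5 -> P1=[5,3,0,0,2,0](4) P2=[1,10,2,8,8,1](2)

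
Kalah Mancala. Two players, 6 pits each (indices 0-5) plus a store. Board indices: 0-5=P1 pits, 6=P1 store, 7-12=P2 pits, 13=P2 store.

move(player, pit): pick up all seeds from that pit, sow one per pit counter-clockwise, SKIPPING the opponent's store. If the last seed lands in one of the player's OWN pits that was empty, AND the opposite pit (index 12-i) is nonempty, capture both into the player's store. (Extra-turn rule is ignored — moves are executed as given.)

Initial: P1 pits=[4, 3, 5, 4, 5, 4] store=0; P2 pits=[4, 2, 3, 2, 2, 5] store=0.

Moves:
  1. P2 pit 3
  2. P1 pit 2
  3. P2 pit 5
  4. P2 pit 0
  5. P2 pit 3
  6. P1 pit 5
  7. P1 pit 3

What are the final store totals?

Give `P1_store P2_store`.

Answer: 3 7

Derivation:
Move 1: P2 pit3 -> P1=[4,3,5,4,5,4](0) P2=[4,2,3,0,3,6](0)
Move 2: P1 pit2 -> P1=[4,3,0,5,6,5](1) P2=[5,2,3,0,3,6](0)
Move 3: P2 pit5 -> P1=[5,4,1,6,7,5](1) P2=[5,2,3,0,3,0](1)
Move 4: P2 pit0 -> P1=[0,4,1,6,7,5](1) P2=[0,3,4,1,4,0](7)
Move 5: P2 pit3 -> P1=[0,4,1,6,7,5](1) P2=[0,3,4,0,5,0](7)
Move 6: P1 pit5 -> P1=[0,4,1,6,7,0](2) P2=[1,4,5,1,5,0](7)
Move 7: P1 pit3 -> P1=[0,4,1,0,8,1](3) P2=[2,5,6,1,5,0](7)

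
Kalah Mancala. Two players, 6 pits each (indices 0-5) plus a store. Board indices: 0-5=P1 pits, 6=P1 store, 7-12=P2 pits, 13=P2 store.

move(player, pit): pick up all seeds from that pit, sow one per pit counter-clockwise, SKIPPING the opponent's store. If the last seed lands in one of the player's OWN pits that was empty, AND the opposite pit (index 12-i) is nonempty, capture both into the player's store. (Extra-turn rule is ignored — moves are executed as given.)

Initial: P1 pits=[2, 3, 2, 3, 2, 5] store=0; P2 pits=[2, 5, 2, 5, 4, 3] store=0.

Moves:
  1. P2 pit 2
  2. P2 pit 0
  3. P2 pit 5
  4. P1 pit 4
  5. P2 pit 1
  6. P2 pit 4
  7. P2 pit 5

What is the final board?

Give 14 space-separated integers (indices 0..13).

Move 1: P2 pit2 -> P1=[2,3,2,3,2,5](0) P2=[2,5,0,6,5,3](0)
Move 2: P2 pit0 -> P1=[2,3,2,0,2,5](0) P2=[0,6,0,6,5,3](4)
Move 3: P2 pit5 -> P1=[3,4,2,0,2,5](0) P2=[0,6,0,6,5,0](5)
Move 4: P1 pit4 -> P1=[3,4,2,0,0,6](1) P2=[0,6,0,6,5,0](5)
Move 5: P2 pit1 -> P1=[4,4,2,0,0,6](1) P2=[0,0,1,7,6,1](6)
Move 6: P2 pit4 -> P1=[5,5,3,1,0,6](1) P2=[0,0,1,7,0,2](7)
Move 7: P2 pit5 -> P1=[6,5,3,1,0,6](1) P2=[0,0,1,7,0,0](8)

Answer: 6 5 3 1 0 6 1 0 0 1 7 0 0 8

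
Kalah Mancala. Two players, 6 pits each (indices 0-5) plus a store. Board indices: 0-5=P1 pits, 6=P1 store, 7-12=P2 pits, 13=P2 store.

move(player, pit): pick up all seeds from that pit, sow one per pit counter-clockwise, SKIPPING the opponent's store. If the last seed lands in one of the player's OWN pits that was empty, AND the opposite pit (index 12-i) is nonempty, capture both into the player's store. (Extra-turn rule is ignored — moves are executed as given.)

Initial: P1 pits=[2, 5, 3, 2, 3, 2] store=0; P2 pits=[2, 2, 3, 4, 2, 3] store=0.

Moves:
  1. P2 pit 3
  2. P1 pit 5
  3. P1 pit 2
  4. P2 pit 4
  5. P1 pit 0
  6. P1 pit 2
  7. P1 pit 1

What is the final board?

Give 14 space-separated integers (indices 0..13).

Answer: 0 0 1 6 6 1 6 1 2 3 0 0 5 2

Derivation:
Move 1: P2 pit3 -> P1=[3,5,3,2,3,2](0) P2=[2,2,3,0,3,4](1)
Move 2: P1 pit5 -> P1=[3,5,3,2,3,0](1) P2=[3,2,3,0,3,4](1)
Move 3: P1 pit2 -> P1=[3,5,0,3,4,0](5) P2=[0,2,3,0,3,4](1)
Move 4: P2 pit4 -> P1=[4,5,0,3,4,0](5) P2=[0,2,3,0,0,5](2)
Move 5: P1 pit0 -> P1=[0,6,1,4,5,0](5) P2=[0,2,3,0,0,5](2)
Move 6: P1 pit2 -> P1=[0,6,0,5,5,0](5) P2=[0,2,3,0,0,5](2)
Move 7: P1 pit1 -> P1=[0,0,1,6,6,1](6) P2=[1,2,3,0,0,5](2)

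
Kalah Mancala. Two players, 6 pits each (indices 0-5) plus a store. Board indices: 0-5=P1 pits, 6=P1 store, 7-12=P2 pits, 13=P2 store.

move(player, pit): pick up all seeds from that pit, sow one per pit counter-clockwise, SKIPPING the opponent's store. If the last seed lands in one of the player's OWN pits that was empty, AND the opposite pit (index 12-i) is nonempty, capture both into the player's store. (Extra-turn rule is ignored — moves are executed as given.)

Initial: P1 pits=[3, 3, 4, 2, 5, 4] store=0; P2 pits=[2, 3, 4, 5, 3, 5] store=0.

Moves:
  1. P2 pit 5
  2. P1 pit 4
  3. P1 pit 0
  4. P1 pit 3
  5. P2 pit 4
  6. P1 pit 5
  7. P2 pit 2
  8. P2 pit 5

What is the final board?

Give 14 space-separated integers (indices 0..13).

Move 1: P2 pit5 -> P1=[4,4,5,3,5,4](0) P2=[2,3,4,5,3,0](1)
Move 2: P1 pit4 -> P1=[4,4,5,3,0,5](1) P2=[3,4,5,5,3,0](1)
Move 3: P1 pit0 -> P1=[0,5,6,4,0,5](6) P2=[3,0,5,5,3,0](1)
Move 4: P1 pit3 -> P1=[0,5,6,0,1,6](7) P2=[4,0,5,5,3,0](1)
Move 5: P2 pit4 -> P1=[1,5,6,0,1,6](7) P2=[4,0,5,5,0,1](2)
Move 6: P1 pit5 -> P1=[1,5,6,0,1,0](8) P2=[5,1,6,6,1,1](2)
Move 7: P2 pit2 -> P1=[2,6,6,0,1,0](8) P2=[5,1,0,7,2,2](3)
Move 8: P2 pit5 -> P1=[3,6,6,0,1,0](8) P2=[5,1,0,7,2,0](4)

Answer: 3 6 6 0 1 0 8 5 1 0 7 2 0 4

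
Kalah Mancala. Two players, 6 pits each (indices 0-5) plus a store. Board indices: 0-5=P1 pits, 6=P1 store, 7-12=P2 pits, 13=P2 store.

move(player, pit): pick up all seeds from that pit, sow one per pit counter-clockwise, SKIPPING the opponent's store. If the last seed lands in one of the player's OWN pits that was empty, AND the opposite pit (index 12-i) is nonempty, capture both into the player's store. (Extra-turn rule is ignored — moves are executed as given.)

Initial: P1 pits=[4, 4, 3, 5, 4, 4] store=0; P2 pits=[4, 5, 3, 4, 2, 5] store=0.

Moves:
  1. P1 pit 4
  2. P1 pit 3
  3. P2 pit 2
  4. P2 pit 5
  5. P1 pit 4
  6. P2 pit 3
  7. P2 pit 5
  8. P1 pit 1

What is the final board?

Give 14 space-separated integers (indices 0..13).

Move 1: P1 pit4 -> P1=[4,4,3,5,0,5](1) P2=[5,6,3,4,2,5](0)
Move 2: P1 pit3 -> P1=[4,4,3,0,1,6](2) P2=[6,7,3,4,2,5](0)
Move 3: P2 pit2 -> P1=[4,4,3,0,1,6](2) P2=[6,7,0,5,3,6](0)
Move 4: P2 pit5 -> P1=[5,5,4,1,2,6](2) P2=[6,7,0,5,3,0](1)
Move 5: P1 pit4 -> P1=[5,5,4,1,0,7](3) P2=[6,7,0,5,3,0](1)
Move 6: P2 pit3 -> P1=[6,6,4,1,0,7](3) P2=[6,7,0,0,4,1](2)
Move 7: P2 pit5 -> P1=[6,6,4,1,0,7](3) P2=[6,7,0,0,4,0](3)
Move 8: P1 pit1 -> P1=[6,0,5,2,1,8](4) P2=[7,7,0,0,4,0](3)

Answer: 6 0 5 2 1 8 4 7 7 0 0 4 0 3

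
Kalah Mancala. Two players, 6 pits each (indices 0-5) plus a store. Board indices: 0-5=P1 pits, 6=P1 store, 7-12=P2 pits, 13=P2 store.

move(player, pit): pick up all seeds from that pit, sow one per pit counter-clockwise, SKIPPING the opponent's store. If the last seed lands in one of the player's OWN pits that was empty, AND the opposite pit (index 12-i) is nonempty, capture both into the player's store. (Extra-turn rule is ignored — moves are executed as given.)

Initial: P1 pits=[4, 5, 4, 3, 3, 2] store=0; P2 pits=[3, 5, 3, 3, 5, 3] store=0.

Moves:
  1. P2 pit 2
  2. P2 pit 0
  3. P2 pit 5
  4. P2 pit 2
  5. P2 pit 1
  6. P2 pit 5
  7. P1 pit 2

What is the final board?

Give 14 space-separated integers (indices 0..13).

Answer: 6 6 0 4 4 3 1 1 0 1 7 7 0 3

Derivation:
Move 1: P2 pit2 -> P1=[4,5,4,3,3,2](0) P2=[3,5,0,4,6,4](0)
Move 2: P2 pit0 -> P1=[4,5,4,3,3,2](0) P2=[0,6,1,5,6,4](0)
Move 3: P2 pit5 -> P1=[5,6,5,3,3,2](0) P2=[0,6,1,5,6,0](1)
Move 4: P2 pit2 -> P1=[5,6,5,3,3,2](0) P2=[0,6,0,6,6,0](1)
Move 5: P2 pit1 -> P1=[6,6,5,3,3,2](0) P2=[0,0,1,7,7,1](2)
Move 6: P2 pit5 -> P1=[6,6,5,3,3,2](0) P2=[0,0,1,7,7,0](3)
Move 7: P1 pit2 -> P1=[6,6,0,4,4,3](1) P2=[1,0,1,7,7,0](3)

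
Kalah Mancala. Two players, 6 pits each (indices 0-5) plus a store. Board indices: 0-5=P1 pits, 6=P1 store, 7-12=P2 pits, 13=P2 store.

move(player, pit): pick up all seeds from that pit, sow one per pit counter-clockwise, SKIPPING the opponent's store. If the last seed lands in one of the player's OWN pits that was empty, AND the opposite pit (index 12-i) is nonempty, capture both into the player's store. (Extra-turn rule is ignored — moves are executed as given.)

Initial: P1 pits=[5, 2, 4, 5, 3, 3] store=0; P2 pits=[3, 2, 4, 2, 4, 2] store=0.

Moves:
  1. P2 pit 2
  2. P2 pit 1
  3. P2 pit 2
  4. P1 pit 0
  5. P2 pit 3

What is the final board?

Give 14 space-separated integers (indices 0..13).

Answer: 1 4 5 6 4 4 0 3 0 0 0 6 4 2

Derivation:
Move 1: P2 pit2 -> P1=[5,2,4,5,3,3](0) P2=[3,2,0,3,5,3](1)
Move 2: P2 pit1 -> P1=[5,2,4,5,3,3](0) P2=[3,0,1,4,5,3](1)
Move 3: P2 pit2 -> P1=[5,2,4,5,3,3](0) P2=[3,0,0,5,5,3](1)
Move 4: P1 pit0 -> P1=[0,3,5,6,4,4](0) P2=[3,0,0,5,5,3](1)
Move 5: P2 pit3 -> P1=[1,4,5,6,4,4](0) P2=[3,0,0,0,6,4](2)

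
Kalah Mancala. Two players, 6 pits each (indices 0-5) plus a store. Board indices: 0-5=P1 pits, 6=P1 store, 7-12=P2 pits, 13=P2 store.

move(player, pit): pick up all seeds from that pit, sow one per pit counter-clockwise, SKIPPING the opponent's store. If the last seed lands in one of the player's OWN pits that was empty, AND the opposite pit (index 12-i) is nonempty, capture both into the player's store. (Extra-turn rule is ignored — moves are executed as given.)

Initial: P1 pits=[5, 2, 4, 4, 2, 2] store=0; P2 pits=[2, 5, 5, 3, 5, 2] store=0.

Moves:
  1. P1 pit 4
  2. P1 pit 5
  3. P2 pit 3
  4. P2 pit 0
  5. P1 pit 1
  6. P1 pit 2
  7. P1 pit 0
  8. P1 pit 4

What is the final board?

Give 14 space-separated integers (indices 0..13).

Move 1: P1 pit4 -> P1=[5,2,4,4,0,3](1) P2=[2,5,5,3,5,2](0)
Move 2: P1 pit5 -> P1=[5,2,4,4,0,0](2) P2=[3,6,5,3,5,2](0)
Move 3: P2 pit3 -> P1=[5,2,4,4,0,0](2) P2=[3,6,5,0,6,3](1)
Move 4: P2 pit0 -> P1=[5,2,0,4,0,0](2) P2=[0,7,6,0,6,3](6)
Move 5: P1 pit1 -> P1=[5,0,1,5,0,0](2) P2=[0,7,6,0,6,3](6)
Move 6: P1 pit2 -> P1=[5,0,0,6,0,0](2) P2=[0,7,6,0,6,3](6)
Move 7: P1 pit0 -> P1=[0,1,1,7,1,1](2) P2=[0,7,6,0,6,3](6)
Move 8: P1 pit4 -> P1=[0,1,1,7,0,2](2) P2=[0,7,6,0,6,3](6)

Answer: 0 1 1 7 0 2 2 0 7 6 0 6 3 6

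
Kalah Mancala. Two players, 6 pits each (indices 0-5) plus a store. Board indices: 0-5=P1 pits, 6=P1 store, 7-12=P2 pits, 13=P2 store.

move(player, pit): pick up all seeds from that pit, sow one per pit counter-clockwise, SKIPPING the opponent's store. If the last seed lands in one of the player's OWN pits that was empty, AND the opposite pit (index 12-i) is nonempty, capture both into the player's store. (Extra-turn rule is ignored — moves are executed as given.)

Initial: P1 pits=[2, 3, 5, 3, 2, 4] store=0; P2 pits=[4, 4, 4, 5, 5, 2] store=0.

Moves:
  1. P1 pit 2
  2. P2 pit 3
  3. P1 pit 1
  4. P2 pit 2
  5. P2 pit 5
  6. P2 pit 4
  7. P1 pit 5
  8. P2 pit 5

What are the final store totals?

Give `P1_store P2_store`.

Answer: 2 5

Derivation:
Move 1: P1 pit2 -> P1=[2,3,0,4,3,5](1) P2=[5,4,4,5,5,2](0)
Move 2: P2 pit3 -> P1=[3,4,0,4,3,5](1) P2=[5,4,4,0,6,3](1)
Move 3: P1 pit1 -> P1=[3,0,1,5,4,6](1) P2=[5,4,4,0,6,3](1)
Move 4: P2 pit2 -> P1=[3,0,1,5,4,6](1) P2=[5,4,0,1,7,4](2)
Move 5: P2 pit5 -> P1=[4,1,2,5,4,6](1) P2=[5,4,0,1,7,0](3)
Move 6: P2 pit4 -> P1=[5,2,3,6,5,6](1) P2=[5,4,0,1,0,1](4)
Move 7: P1 pit5 -> P1=[5,2,3,6,5,0](2) P2=[6,5,1,2,1,1](4)
Move 8: P2 pit5 -> P1=[5,2,3,6,5,0](2) P2=[6,5,1,2,1,0](5)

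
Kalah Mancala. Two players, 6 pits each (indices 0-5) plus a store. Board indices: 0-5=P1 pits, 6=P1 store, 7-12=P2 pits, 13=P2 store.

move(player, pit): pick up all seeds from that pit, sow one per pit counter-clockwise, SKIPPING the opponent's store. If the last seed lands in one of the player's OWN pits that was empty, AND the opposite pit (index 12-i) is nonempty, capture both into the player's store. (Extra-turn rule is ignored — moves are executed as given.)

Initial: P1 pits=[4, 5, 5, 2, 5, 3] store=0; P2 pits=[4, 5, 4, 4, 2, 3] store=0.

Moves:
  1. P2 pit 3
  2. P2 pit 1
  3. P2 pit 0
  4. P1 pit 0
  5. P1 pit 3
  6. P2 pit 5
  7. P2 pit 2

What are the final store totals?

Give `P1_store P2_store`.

Move 1: P2 pit3 -> P1=[5,5,5,2,5,3](0) P2=[4,5,4,0,3,4](1)
Move 2: P2 pit1 -> P1=[5,5,5,2,5,3](0) P2=[4,0,5,1,4,5](2)
Move 3: P2 pit0 -> P1=[5,5,5,2,5,3](0) P2=[0,1,6,2,5,5](2)
Move 4: P1 pit0 -> P1=[0,6,6,3,6,4](0) P2=[0,1,6,2,5,5](2)
Move 5: P1 pit3 -> P1=[0,6,6,0,7,5](1) P2=[0,1,6,2,5,5](2)
Move 6: P2 pit5 -> P1=[1,7,7,1,7,5](1) P2=[0,1,6,2,5,0](3)
Move 7: P2 pit2 -> P1=[2,8,7,1,7,5](1) P2=[0,1,0,3,6,1](4)

Answer: 1 4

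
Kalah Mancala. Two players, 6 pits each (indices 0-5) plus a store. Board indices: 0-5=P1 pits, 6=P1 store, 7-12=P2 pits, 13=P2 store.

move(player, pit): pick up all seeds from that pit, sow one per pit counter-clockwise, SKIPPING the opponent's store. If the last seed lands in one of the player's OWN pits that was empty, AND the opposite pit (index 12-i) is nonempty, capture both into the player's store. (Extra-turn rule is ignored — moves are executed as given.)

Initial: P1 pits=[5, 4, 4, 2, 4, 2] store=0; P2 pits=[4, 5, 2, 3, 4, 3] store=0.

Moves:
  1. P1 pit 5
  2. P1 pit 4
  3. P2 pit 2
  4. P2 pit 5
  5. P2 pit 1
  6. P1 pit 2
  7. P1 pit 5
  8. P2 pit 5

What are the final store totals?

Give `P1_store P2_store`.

Move 1: P1 pit5 -> P1=[5,4,4,2,4,0](1) P2=[5,5,2,3,4,3](0)
Move 2: P1 pit4 -> P1=[5,4,4,2,0,1](2) P2=[6,6,2,3,4,3](0)
Move 3: P2 pit2 -> P1=[5,4,4,2,0,1](2) P2=[6,6,0,4,5,3](0)
Move 4: P2 pit5 -> P1=[6,5,4,2,0,1](2) P2=[6,6,0,4,5,0](1)
Move 5: P2 pit1 -> P1=[7,5,4,2,0,1](2) P2=[6,0,1,5,6,1](2)
Move 6: P1 pit2 -> P1=[7,5,0,3,1,2](3) P2=[6,0,1,5,6,1](2)
Move 7: P1 pit5 -> P1=[7,5,0,3,1,0](4) P2=[7,0,1,5,6,1](2)
Move 8: P2 pit5 -> P1=[7,5,0,3,1,0](4) P2=[7,0,1,5,6,0](3)

Answer: 4 3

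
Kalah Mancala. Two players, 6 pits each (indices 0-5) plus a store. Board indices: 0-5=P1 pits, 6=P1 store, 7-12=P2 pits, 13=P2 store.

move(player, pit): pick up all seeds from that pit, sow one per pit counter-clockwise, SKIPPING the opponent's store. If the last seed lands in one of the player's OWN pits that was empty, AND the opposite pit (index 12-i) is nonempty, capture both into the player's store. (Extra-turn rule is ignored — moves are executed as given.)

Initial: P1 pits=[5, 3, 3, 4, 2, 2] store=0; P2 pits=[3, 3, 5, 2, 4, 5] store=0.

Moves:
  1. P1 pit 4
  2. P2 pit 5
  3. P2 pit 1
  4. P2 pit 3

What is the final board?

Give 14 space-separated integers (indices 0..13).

Move 1: P1 pit4 -> P1=[5,3,3,4,0,3](1) P2=[3,3,5,2,4,5](0)
Move 2: P2 pit5 -> P1=[6,4,4,5,0,3](1) P2=[3,3,5,2,4,0](1)
Move 3: P2 pit1 -> P1=[6,4,4,5,0,3](1) P2=[3,0,6,3,5,0](1)
Move 4: P2 pit3 -> P1=[6,4,4,5,0,3](1) P2=[3,0,6,0,6,1](2)

Answer: 6 4 4 5 0 3 1 3 0 6 0 6 1 2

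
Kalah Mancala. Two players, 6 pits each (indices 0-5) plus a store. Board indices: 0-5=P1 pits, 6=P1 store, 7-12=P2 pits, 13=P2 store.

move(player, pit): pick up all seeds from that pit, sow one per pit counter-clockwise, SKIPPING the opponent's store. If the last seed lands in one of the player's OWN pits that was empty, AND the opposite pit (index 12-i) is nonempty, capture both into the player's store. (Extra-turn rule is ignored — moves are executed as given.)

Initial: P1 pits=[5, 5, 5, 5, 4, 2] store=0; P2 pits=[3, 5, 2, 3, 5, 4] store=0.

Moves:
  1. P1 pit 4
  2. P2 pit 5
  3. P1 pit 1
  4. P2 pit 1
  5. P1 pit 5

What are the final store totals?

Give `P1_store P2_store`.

Move 1: P1 pit4 -> P1=[5,5,5,5,0,3](1) P2=[4,6,2,3,5,4](0)
Move 2: P2 pit5 -> P1=[6,6,6,5,0,3](1) P2=[4,6,2,3,5,0](1)
Move 3: P1 pit1 -> P1=[6,0,7,6,1,4](2) P2=[5,6,2,3,5,0](1)
Move 4: P2 pit1 -> P1=[7,0,7,6,1,4](2) P2=[5,0,3,4,6,1](2)
Move 5: P1 pit5 -> P1=[7,0,7,6,1,0](3) P2=[6,1,4,4,6,1](2)

Answer: 3 2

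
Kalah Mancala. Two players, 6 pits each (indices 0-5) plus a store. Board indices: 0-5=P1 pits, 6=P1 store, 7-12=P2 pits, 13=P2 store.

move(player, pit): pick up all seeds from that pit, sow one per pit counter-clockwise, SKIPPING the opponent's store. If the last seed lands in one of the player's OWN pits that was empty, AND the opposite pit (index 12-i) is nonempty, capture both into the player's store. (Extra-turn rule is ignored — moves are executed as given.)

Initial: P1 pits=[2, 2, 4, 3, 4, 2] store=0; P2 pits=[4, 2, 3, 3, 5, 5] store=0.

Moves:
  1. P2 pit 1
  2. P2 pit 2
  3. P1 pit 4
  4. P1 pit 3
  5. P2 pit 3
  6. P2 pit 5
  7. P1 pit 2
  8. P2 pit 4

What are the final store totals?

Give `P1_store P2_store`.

Move 1: P2 pit1 -> P1=[2,2,4,3,4,2](0) P2=[4,0,4,4,5,5](0)
Move 2: P2 pit2 -> P1=[2,2,4,3,4,2](0) P2=[4,0,0,5,6,6](1)
Move 3: P1 pit4 -> P1=[2,2,4,3,0,3](1) P2=[5,1,0,5,6,6](1)
Move 4: P1 pit3 -> P1=[2,2,4,0,1,4](2) P2=[5,1,0,5,6,6](1)
Move 5: P2 pit3 -> P1=[3,3,4,0,1,4](2) P2=[5,1,0,0,7,7](2)
Move 6: P2 pit5 -> P1=[4,4,5,1,2,5](2) P2=[5,1,0,0,7,0](3)
Move 7: P1 pit2 -> P1=[4,4,0,2,3,6](3) P2=[6,1,0,0,7,0](3)
Move 8: P2 pit4 -> P1=[5,5,1,3,4,6](3) P2=[6,1,0,0,0,1](4)

Answer: 3 4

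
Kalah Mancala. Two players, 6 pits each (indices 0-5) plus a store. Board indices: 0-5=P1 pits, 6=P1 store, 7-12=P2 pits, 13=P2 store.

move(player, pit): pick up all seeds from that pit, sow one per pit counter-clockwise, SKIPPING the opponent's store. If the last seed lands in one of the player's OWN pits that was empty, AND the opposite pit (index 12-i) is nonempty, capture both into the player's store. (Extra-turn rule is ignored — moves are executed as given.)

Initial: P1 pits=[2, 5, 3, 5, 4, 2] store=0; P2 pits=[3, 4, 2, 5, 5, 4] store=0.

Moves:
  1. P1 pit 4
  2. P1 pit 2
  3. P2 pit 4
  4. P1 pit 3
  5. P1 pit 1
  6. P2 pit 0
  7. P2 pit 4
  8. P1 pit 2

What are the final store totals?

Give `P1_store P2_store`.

Move 1: P1 pit4 -> P1=[2,5,3,5,0,3](1) P2=[4,5,2,5,5,4](0)
Move 2: P1 pit2 -> P1=[2,5,0,6,1,4](1) P2=[4,5,2,5,5,4](0)
Move 3: P2 pit4 -> P1=[3,6,1,6,1,4](1) P2=[4,5,2,5,0,5](1)
Move 4: P1 pit3 -> P1=[3,6,1,0,2,5](2) P2=[5,6,3,5,0,5](1)
Move 5: P1 pit1 -> P1=[3,0,2,1,3,6](3) P2=[6,6,3,5,0,5](1)
Move 6: P2 pit0 -> P1=[3,0,2,1,3,6](3) P2=[0,7,4,6,1,6](2)
Move 7: P2 pit4 -> P1=[3,0,2,1,3,6](3) P2=[0,7,4,6,0,7](2)
Move 8: P1 pit2 -> P1=[3,0,0,2,4,6](3) P2=[0,7,4,6,0,7](2)

Answer: 3 2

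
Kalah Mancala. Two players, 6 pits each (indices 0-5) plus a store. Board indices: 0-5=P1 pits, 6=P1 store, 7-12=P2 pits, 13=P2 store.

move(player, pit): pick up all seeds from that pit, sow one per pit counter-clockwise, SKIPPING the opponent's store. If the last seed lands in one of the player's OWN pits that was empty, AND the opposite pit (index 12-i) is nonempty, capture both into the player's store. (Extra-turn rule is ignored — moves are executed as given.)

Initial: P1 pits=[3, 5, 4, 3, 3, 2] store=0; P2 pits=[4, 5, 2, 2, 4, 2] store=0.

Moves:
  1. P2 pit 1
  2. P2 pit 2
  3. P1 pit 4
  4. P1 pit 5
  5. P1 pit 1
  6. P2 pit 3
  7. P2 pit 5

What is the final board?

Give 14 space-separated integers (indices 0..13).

Move 1: P2 pit1 -> P1=[3,5,4,3,3,2](0) P2=[4,0,3,3,5,3](1)
Move 2: P2 pit2 -> P1=[3,5,4,3,3,2](0) P2=[4,0,0,4,6,4](1)
Move 3: P1 pit4 -> P1=[3,5,4,3,0,3](1) P2=[5,0,0,4,6,4](1)
Move 4: P1 pit5 -> P1=[3,5,4,3,0,0](2) P2=[6,1,0,4,6,4](1)
Move 5: P1 pit1 -> P1=[3,0,5,4,1,1](3) P2=[6,1,0,4,6,4](1)
Move 6: P2 pit3 -> P1=[4,0,5,4,1,1](3) P2=[6,1,0,0,7,5](2)
Move 7: P2 pit5 -> P1=[5,1,6,5,1,1](3) P2=[6,1,0,0,7,0](3)

Answer: 5 1 6 5 1 1 3 6 1 0 0 7 0 3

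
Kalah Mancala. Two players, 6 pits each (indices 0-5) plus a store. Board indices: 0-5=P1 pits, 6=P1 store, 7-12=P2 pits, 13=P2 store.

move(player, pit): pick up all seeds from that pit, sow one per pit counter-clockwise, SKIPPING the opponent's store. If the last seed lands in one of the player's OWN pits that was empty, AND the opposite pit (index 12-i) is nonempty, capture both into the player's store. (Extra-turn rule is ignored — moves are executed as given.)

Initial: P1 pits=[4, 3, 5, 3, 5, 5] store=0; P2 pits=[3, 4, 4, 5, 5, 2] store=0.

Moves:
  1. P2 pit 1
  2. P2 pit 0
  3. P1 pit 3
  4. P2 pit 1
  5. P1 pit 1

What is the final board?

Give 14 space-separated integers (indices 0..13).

Move 1: P2 pit1 -> P1=[4,3,5,3,5,5](0) P2=[3,0,5,6,6,3](0)
Move 2: P2 pit0 -> P1=[4,3,5,3,5,5](0) P2=[0,1,6,7,6,3](0)
Move 3: P1 pit3 -> P1=[4,3,5,0,6,6](1) P2=[0,1,6,7,6,3](0)
Move 4: P2 pit1 -> P1=[4,3,5,0,6,6](1) P2=[0,0,7,7,6,3](0)
Move 5: P1 pit1 -> P1=[4,0,6,1,7,6](1) P2=[0,0,7,7,6,3](0)

Answer: 4 0 6 1 7 6 1 0 0 7 7 6 3 0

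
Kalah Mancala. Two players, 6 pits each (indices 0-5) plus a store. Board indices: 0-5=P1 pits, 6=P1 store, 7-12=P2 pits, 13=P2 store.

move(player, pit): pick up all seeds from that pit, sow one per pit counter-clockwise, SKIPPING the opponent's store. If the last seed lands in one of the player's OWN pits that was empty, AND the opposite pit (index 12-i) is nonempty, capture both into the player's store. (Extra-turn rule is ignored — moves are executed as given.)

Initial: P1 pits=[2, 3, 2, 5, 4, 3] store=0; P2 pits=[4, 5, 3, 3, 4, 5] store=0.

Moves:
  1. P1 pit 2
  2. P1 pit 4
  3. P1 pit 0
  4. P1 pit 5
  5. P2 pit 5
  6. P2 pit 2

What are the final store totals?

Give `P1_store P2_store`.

Move 1: P1 pit2 -> P1=[2,3,0,6,5,3](0) P2=[4,5,3,3,4,5](0)
Move 2: P1 pit4 -> P1=[2,3,0,6,0,4](1) P2=[5,6,4,3,4,5](0)
Move 3: P1 pit0 -> P1=[0,4,0,6,0,4](5) P2=[5,6,4,0,4,5](0)
Move 4: P1 pit5 -> P1=[0,4,0,6,0,0](6) P2=[6,7,5,0,4,5](0)
Move 5: P2 pit5 -> P1=[1,5,1,7,0,0](6) P2=[6,7,5,0,4,0](1)
Move 6: P2 pit2 -> P1=[2,5,1,7,0,0](6) P2=[6,7,0,1,5,1](2)

Answer: 6 2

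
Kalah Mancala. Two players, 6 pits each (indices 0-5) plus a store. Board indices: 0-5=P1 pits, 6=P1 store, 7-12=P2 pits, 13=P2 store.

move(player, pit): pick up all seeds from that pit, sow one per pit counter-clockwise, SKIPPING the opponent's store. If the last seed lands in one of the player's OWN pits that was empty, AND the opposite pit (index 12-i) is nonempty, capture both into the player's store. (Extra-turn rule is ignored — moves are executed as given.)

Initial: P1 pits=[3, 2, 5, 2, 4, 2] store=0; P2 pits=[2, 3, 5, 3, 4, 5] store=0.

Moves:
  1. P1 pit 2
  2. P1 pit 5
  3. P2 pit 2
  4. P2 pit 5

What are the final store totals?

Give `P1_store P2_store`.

Answer: 2 2

Derivation:
Move 1: P1 pit2 -> P1=[3,2,0,3,5,3](1) P2=[3,3,5,3,4,5](0)
Move 2: P1 pit5 -> P1=[3,2,0,3,5,0](2) P2=[4,4,5,3,4,5](0)
Move 3: P2 pit2 -> P1=[4,2,0,3,5,0](2) P2=[4,4,0,4,5,6](1)
Move 4: P2 pit5 -> P1=[5,3,1,4,6,0](2) P2=[4,4,0,4,5,0](2)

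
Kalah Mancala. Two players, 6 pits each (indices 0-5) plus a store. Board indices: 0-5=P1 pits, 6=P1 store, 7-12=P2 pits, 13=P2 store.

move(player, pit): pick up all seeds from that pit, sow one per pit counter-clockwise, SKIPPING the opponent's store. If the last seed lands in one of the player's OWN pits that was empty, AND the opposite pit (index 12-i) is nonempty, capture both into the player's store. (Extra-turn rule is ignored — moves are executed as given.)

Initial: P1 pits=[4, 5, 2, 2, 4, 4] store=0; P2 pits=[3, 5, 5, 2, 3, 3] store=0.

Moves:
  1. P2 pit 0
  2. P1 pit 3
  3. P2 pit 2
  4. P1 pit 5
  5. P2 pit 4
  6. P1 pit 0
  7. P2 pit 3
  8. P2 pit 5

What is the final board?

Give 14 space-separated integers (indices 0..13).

Answer: 2 10 4 2 7 1 2 1 7 1 0 1 0 4

Derivation:
Move 1: P2 pit0 -> P1=[4,5,2,2,4,4](0) P2=[0,6,6,3,3,3](0)
Move 2: P1 pit3 -> P1=[4,5,2,0,5,5](0) P2=[0,6,6,3,3,3](0)
Move 3: P2 pit2 -> P1=[5,6,2,0,5,5](0) P2=[0,6,0,4,4,4](1)
Move 4: P1 pit5 -> P1=[5,6,2,0,5,0](1) P2=[1,7,1,5,4,4](1)
Move 5: P2 pit4 -> P1=[6,7,2,0,5,0](1) P2=[1,7,1,5,0,5](2)
Move 6: P1 pit0 -> P1=[0,8,3,1,6,1](2) P2=[1,7,1,5,0,5](2)
Move 7: P2 pit3 -> P1=[1,9,3,1,6,1](2) P2=[1,7,1,0,1,6](3)
Move 8: P2 pit5 -> P1=[2,10,4,2,7,1](2) P2=[1,7,1,0,1,0](4)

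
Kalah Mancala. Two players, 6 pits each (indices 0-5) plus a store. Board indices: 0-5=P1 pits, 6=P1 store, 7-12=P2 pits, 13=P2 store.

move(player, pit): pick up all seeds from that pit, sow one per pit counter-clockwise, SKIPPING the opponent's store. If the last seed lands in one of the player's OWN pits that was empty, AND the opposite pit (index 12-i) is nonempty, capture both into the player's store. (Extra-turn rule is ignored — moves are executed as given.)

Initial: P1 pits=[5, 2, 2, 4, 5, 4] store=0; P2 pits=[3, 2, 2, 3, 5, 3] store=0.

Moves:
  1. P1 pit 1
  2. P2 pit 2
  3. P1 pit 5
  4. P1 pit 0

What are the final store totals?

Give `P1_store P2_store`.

Answer: 6 0

Derivation:
Move 1: P1 pit1 -> P1=[5,0,3,5,5,4](0) P2=[3,2,2,3,5,3](0)
Move 2: P2 pit2 -> P1=[5,0,3,5,5,4](0) P2=[3,2,0,4,6,3](0)
Move 3: P1 pit5 -> P1=[5,0,3,5,5,0](1) P2=[4,3,1,4,6,3](0)
Move 4: P1 pit0 -> P1=[0,1,4,6,6,0](6) P2=[0,3,1,4,6,3](0)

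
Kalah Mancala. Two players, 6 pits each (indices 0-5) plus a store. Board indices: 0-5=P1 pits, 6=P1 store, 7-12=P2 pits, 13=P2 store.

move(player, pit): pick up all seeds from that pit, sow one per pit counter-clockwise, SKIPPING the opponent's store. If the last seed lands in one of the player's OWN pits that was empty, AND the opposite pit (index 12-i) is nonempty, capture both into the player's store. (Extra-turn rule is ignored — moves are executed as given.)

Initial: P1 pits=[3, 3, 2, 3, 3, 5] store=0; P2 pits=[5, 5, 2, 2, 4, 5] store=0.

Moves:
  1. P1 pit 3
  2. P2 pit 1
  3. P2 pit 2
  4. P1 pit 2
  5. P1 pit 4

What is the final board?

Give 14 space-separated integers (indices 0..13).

Answer: 3 3 0 1 0 7 2 6 1 1 4 6 7 1

Derivation:
Move 1: P1 pit3 -> P1=[3,3,2,0,4,6](1) P2=[5,5,2,2,4,5](0)
Move 2: P2 pit1 -> P1=[3,3,2,0,4,6](1) P2=[5,0,3,3,5,6](1)
Move 3: P2 pit2 -> P1=[3,3,2,0,4,6](1) P2=[5,0,0,4,6,7](1)
Move 4: P1 pit2 -> P1=[3,3,0,1,5,6](1) P2=[5,0,0,4,6,7](1)
Move 5: P1 pit4 -> P1=[3,3,0,1,0,7](2) P2=[6,1,1,4,6,7](1)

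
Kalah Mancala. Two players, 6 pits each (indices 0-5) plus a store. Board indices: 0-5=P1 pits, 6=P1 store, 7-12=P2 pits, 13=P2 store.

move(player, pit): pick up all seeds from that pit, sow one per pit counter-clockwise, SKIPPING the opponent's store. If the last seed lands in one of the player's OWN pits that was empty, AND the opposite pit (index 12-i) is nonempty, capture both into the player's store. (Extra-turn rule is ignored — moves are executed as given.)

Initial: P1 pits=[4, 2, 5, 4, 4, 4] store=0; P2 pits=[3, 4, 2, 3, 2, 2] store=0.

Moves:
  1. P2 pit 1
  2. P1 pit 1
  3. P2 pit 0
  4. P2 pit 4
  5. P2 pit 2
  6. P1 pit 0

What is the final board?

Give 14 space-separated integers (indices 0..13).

Answer: 0 1 7 6 5 5 0 0 1 0 6 1 5 2

Derivation:
Move 1: P2 pit1 -> P1=[4,2,5,4,4,4](0) P2=[3,0,3,4,3,3](0)
Move 2: P1 pit1 -> P1=[4,0,6,5,4,4](0) P2=[3,0,3,4,3,3](0)
Move 3: P2 pit0 -> P1=[4,0,6,5,4,4](0) P2=[0,1,4,5,3,3](0)
Move 4: P2 pit4 -> P1=[5,0,6,5,4,4](0) P2=[0,1,4,5,0,4](1)
Move 5: P2 pit2 -> P1=[5,0,6,5,4,4](0) P2=[0,1,0,6,1,5](2)
Move 6: P1 pit0 -> P1=[0,1,7,6,5,5](0) P2=[0,1,0,6,1,5](2)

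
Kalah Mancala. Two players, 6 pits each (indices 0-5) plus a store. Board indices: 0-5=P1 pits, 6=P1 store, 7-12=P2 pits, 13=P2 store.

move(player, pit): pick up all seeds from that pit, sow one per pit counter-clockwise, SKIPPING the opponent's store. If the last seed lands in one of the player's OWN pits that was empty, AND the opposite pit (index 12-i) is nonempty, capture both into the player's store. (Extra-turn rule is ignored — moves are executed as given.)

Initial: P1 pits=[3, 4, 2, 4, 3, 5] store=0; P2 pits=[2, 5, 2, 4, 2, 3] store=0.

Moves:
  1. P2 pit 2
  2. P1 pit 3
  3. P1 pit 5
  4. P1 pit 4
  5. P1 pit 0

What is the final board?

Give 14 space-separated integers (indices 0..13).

Answer: 0 5 3 0 0 1 5 5 7 0 6 4 3 0

Derivation:
Move 1: P2 pit2 -> P1=[3,4,2,4,3,5](0) P2=[2,5,0,5,3,3](0)
Move 2: P1 pit3 -> P1=[3,4,2,0,4,6](1) P2=[3,5,0,5,3,3](0)
Move 3: P1 pit5 -> P1=[3,4,2,0,4,0](2) P2=[4,6,1,6,4,3](0)
Move 4: P1 pit4 -> P1=[3,4,2,0,0,1](3) P2=[5,7,1,6,4,3](0)
Move 5: P1 pit0 -> P1=[0,5,3,0,0,1](5) P2=[5,7,0,6,4,3](0)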